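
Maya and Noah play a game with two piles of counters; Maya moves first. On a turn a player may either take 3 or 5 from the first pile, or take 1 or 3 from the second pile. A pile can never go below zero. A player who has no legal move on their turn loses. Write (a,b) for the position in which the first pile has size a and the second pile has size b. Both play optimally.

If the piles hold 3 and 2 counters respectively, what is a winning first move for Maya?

Work bottom-up. With no move the player to move loses. Otherwise the position is W if at least one move leads to an L position for the opponent, and L if every move leads to a W.
No move ever increases a pile, so every position that can arise here has a ≤ 3 and b ≤ 2; it is enough to label the cells with 0 ≤ a ≤ 3 and 0 ≤ b ≤ 2.
Every move lowers a or b (never raises either), so fill the grid row by row in increasing a, and left to right within a row: each cell's successors are then already labelled.
      b=0  b=1  b=2
a=0:    L    W    L
a=1:    L    W    L
a=2:    L    W    L
a=3:    W    L    W
Cells with no legal move (terminal, hence L): (0,0), (1,0), (2,0).
The remaining L cells, each justified by listing all of its moves:
(0,2): →(0,1)(W) only, which is W, so L
(1,2): →(1,1)(W) only, which is W, so L
(2,2): →(2,1)(W) only, which is W, so L
(3,1): →(0,1)(W), (3,0)(W) — all W, so L
Every other cell has at least one move into one of the L cells above, so it is W.
From (3,2), the L positions reachable in one move are: (0,2), (3,1). Any move reaching one of these is winning.

Move to (0,2).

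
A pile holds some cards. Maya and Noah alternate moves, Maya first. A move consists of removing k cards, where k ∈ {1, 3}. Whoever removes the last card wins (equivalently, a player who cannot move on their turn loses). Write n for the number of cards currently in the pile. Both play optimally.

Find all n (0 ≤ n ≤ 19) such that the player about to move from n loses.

0, 2, 4, 6, 8, 10, 12, 14, 16, 18

Work bottom-up. With no move the player to move loses. Otherwise the position is W if at least one move leads to an L position for the opponent, and L if every move leads to a W.
n=0: no move → L
n=1: can move to 0, which is L ⇒ W
n=2: the only move is to 1(W), a W ⇒ L
n=3: can move to 2, which is L ⇒ W
n=4: moves to 3(W), 1(W); every one is W ⇒ L
n=5: can move to 4, which is L ⇒ W
n=6: moves to 5(W), 3(W); every one is W ⇒ L
n=7: can move to 6, which is L ⇒ W
n=8: moves to 7(W), 5(W); every one is W ⇒ L
n=9: can move to 8, which is L ⇒ W
n=10: moves to 9(W), 7(W); every one is W ⇒ L
n=11: can move to 10, which is L ⇒ W
n=12: moves to 11(W), 9(W); every one is W ⇒ L
n=13: can move to 12, which is L ⇒ W
n=14: moves to 13(W), 11(W); every one is W ⇒ L
n=15: can move to 14, which is L ⇒ W
n=16: moves to 15(W), 13(W); every one is W ⇒ L
n=17: can move to 16, which is L ⇒ W
n=18: moves to 17(W), 15(W); every one is W ⇒ L
n=19: can move to 18, which is L ⇒ W
Reading off the rows marked L gives the requested list; there are 10 such values of n.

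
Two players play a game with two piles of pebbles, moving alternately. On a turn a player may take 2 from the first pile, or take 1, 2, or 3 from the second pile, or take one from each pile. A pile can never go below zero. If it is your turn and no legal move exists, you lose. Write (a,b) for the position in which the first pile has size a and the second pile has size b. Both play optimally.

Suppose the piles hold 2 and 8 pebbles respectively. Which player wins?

Classify positions by backward induction: terminal positions (no move available) are L. From any other position, the mover wins iff some move reaches an L.
No move ever increases a pile, so every position that can arise here has a ≤ 2 and b ≤ 8; it is enough to label the cells with 0 ≤ a ≤ 2 and 0 ≤ b ≤ 8.
Every move lowers a or b (never raises either), so fill the grid row by row in increasing a, and left to right within a row: each cell's successors are then already labelled.
      b=0  b=1  b=2  b=3  b=4  b=5  b=6  b=7  b=8
a=0:    L    W    W    W    L    W    W    W    L
a=1:    L    W    W    W    L    W    W    W    L
a=2:    W    W    L    W    W    W    L    W    W
Cells with no legal move (terminal, hence L): (0,0), (1,0).
The remaining L cells, each justified by listing all of its moves:
(0,4): moves to (0,3)(W), (0,2)(W), (0,1)(W); every one is W ⇒ L
(0,8): moves to (0,7)(W), (0,6)(W), (0,5)(W); every one is W ⇒ L
(1,4): moves to (1,3)(W), (1,2)(W), (1,1)(W), (0,3)(W); every one is W ⇒ L
(1,8): moves to (1,7)(W), (1,6)(W), (1,5)(W), (0,7)(W); every one is W ⇒ L
(2,2): moves to (0,2)(W), (2,1)(W), (2,0)(W), (1,1)(W); every one is W ⇒ L
(2,6): moves to (0,6)(W), (2,5)(W), (2,4)(W), (2,3)(W), (1,5)(W); every one is W ⇒ L
Every other cell has at least one move into one of the L cells above, so it is W.
The starting position (2,8) is W: the player to move should move to (0,8), handing over an L position.

The first player wins.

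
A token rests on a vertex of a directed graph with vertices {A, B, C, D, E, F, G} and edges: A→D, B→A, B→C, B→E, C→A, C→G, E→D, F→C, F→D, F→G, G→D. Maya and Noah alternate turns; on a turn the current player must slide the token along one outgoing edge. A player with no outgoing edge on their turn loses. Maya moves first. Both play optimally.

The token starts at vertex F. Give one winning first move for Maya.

Classify positions by backward induction: terminal positions (no move available) are L. From any other position, the mover wins iff some move reaches an L.
Every edge goes from a vertex to one that appears earlier in the order D, A, G, C, E, F, B, so processing vertices in that order labels each vertex after all of its successors.
D: no outgoing edge → L
A: can move to D, which is L ⇒ W
G: can move to D, which is L ⇒ W
C: moves to G(W), A(W); every one is W ⇒ L
E: can move to D, which is L ⇒ W
F: can move to C, which is L ⇒ W
B: can move to C, which is L ⇒ W
From F, the L positions reachable in one move are: C, D. Any move reaching one of these is winning.

Move to C.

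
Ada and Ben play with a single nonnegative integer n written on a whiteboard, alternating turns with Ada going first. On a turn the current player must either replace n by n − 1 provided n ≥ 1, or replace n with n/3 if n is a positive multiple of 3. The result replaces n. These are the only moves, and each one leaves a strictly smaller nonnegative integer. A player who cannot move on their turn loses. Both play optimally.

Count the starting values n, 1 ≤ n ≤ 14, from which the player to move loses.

6

Classify positions by backward induction: terminal positions (no move available) are L. From any other position, the mover wins iff some move reaches an L.
n=0: no move → L
n=1: W (go to 0, an L position)
n=2: L (sole option 1(W) is W)
n=3: W (go to 2, an L position)
n=4: L (sole option 3(W) is W)
n=5: W (go to 4, an L position)
n=6: W (go to 2, an L position)
n=7: L (sole option 6(W) is W)
n=8: W (go to 7, an L position)
n=9: L (options 3(W), 8(W) are all W)
n=10: W (go to 9, an L position)
n=11: L (sole option 10(W) is W)
n=12: W (go to 4, an L position)
n=13: L (sole option 12(W) is W)
n=14: W (go to 13, an L position)
L entries with 1 ≤ n ≤ 14 (n=0 is outside the asked range and is not counted): n = 2, 4, 7, 9, 11, 13; that makes 6.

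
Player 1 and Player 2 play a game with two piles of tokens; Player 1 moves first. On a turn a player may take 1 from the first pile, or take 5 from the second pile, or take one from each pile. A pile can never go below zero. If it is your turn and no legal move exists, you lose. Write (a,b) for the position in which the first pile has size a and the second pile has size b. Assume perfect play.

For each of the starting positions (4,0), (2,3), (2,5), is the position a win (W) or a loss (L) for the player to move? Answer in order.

Work bottom-up. With no move the player to move loses. Otherwise the position is W if at least one move leads to an L position for the opponent, and L if every move leads to a W.
No move ever increases a pile, so every position that can arise here has a ≤ 4 and b ≤ 5; it is enough to label the cells with 0 ≤ a ≤ 4 and 0 ≤ b ≤ 5.
Every move lowers a or b (never raises either), so fill the grid row by row in increasing a, and left to right within a row: each cell's successors are then already labelled.
      b=0  b=1  b=2  b=3  b=4  b=5
a=0:    L    L    L    L    L    W
a=1:    W    W    W    W    W    W
a=2:    L    L    L    L    L    W
a=3:    W    W    W    W    W    W
a=4:    L    L    L    L    L    W
Cells with no legal move (terminal, hence L): (0,0), (0,1), (0,2), (0,3), (0,4).
The remaining L cells, each justified by listing all of its moves:
(2,0): →(1,0)(W) only, which is W, so L
(2,1): →(1,1)(W), (1,0)(W) — all W, so L
(2,2): →(1,2)(W), (1,1)(W) — all W, so L
(2,3): →(1,3)(W), (1,2)(W) — all W, so L
(2,4): →(1,4)(W), (1,3)(W) — all W, so L
(4,0): →(3,0)(W) only, which is W, so L
(4,1): →(3,1)(W), (3,0)(W) — all W, so L
(4,2): →(3,2)(W), (3,1)(W) — all W, so L
(4,3): →(3,3)(W), (3,2)(W) — all W, so L
(4,4): →(3,4)(W), (3,3)(W) — all W, so L
Every other cell has at least one move into one of the L cells above, so it is W.
(4,0): one of the L cells justified above, so L
(2,3): one of the L cells justified above, so L
(2,5): the move to (2,0) reaches an L cell, so W

(4,0): L, (2,3): L, (2,5): W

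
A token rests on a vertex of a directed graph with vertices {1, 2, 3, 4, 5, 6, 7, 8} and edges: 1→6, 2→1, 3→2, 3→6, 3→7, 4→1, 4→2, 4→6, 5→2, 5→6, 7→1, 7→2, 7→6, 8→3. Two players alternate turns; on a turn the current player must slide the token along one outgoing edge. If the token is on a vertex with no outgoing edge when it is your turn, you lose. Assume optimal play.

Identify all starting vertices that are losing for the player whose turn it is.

2, 6, 8

Use the standard recursion: the mover loses at a terminal position; elsewhere, the mover wins exactly when some move hands the opponent an L position.
Every edge goes from a vertex to one that appears earlier in the order 6, 1, 2, 7, 4, 3, 8, 5, so processing vertices in that order labels each vertex after all of its successors.
6: no outgoing edge → L
1: →6(L), so W
2: →1(W) only, which is W, so L
7: →2(L), so W
4: →2(L), so W
3: →2(L), so W
8: →3(W) only, which is W, so L
5: →2(L), so W
Reading off the rows marked L gives the requested list; there are 3 such vertices.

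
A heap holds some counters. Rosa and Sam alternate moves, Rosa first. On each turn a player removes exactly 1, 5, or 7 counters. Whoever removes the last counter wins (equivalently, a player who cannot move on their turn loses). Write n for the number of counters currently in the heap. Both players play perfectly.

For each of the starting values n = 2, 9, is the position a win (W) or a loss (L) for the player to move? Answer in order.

Classify positions by backward induction: terminal positions (no move available) are L. From any other position, the mover wins iff some move reaches an L.
n=0: no move → L
n=1: reaches L-position 0 → W
n=2: only reaches 1(W), which is W → L
n=3: reaches L-position 2 → W
n=4: only reaches 3(W), which is W → L
n=5: reaches L-position 4 → W
n=6: only reaches 5(W), 1(W), all W → L
n=7: reaches L-position 6 → W
n=8: only reaches 7(W), 3(W), 1(W), all W → L
n=9: reaches L-position 8 → W

2: L, 9: W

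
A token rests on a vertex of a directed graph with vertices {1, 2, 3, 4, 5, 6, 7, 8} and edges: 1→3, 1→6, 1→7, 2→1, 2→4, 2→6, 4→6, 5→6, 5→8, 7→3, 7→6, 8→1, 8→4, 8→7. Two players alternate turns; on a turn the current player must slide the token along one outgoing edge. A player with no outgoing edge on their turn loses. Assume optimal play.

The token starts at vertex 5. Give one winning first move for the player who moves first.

Work bottom-up. With no move the player to move loses. Otherwise the position is W if at least one move leads to an L position for the opponent, and L if every move leads to a W.
Every edge goes from a vertex to one that appears earlier in the order 3, 6, 4, 7, 1, 8, 2, 5, so processing vertices in that order labels each vertex after all of its successors.
3: no outgoing edge → L
6: no outgoing edge → L
4: can move to 6, which is L ⇒ W
7: can move to 6, which is L ⇒ W
1: can move to 6, which is L ⇒ W
8: moves to 1(W), 7(W), 4(W); every one is W ⇒ L
2: can move to 6, which is L ⇒ W
5: can move to 8, which is L ⇒ W
From 5, the L positions reachable in one move are: 8, 6. Any move reaching one of these is winning.

Move to 8.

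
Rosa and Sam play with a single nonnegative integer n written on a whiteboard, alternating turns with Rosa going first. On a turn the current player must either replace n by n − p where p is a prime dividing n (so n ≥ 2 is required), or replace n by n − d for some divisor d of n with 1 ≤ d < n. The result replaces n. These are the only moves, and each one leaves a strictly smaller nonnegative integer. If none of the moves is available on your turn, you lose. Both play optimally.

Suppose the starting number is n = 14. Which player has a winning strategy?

Compute win/loss labels from the base case upward. A position with no move is L. Any other position is W if it can reach an L in one move, else L.
n=0: no move → L
n=1: no move → L
n=2: can move to 0, which is L ⇒ W
n=3: can move to 0, which is L ⇒ W
n=4: moves to 2(W), 3(W); every one is W ⇒ L
n=5: can move to 0, which is L ⇒ W
n=6: can move to 4, which is L ⇒ W
n=7: can move to 0, which is L ⇒ W
n=8: can move to 4, which is L ⇒ W
n=9: moves to 6(W), 8(W); every one is W ⇒ L
n=10: can move to 9, which is L ⇒ W
n=11: can move to 0, which is L ⇒ W
n=12: can move to 9, which is L ⇒ W
n=13: can move to 0, which is L ⇒ W
n=14: moves to 7(W), 12(W), 13(W); every one is W ⇒ L
Every move from 14 reaches a W position, so the mover loses.

Sam wins.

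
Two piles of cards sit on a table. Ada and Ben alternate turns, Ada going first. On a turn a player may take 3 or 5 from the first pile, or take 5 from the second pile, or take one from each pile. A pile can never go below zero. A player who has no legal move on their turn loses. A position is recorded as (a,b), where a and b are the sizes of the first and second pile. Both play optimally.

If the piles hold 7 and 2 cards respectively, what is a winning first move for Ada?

Move to (4,2).

Work bottom-up. With no move the player to move loses. Otherwise the position is W if at least one move leads to an L position for the opponent, and L if every move leads to a W.
No move ever increases a pile, so every position that can arise here has a ≤ 7 and b ≤ 2; it is enough to label the cells with 0 ≤ a ≤ 7 and 0 ≤ b ≤ 2.
Every move lowers a or b (never raises either), so fill the grid row by row in increasing a, and left to right within a row: each cell's successors are then already labelled.
      b=0  b=1  b=2
a=0:    L    L    L
a=1:    L    W    W
a=2:    L    W    L
a=3:    W    W    W
a=4:    W    L    L
a=5:    W    W    W
a=6:    W    L    L
a=7:    W    W    W
Cells with no legal move (terminal, hence L): (0,0), (0,1), (0,2), (1,0), (2,0).
The remaining L cells, each justified by listing all of its moves:
(2,2): only reaches (1,1)(W), which is W → L
(4,1): only reaches (1,1)(W), (3,0)(W), all W → L
(4,2): only reaches (1,2)(W), (3,1)(W), all W → L
(6,1): only reaches (3,1)(W), (1,1)(W), (5,0)(W), all W → L
(6,2): only reaches (3,2)(W), (1,2)(W), (5,1)(W), all W → L
Every other cell has at least one move into one of the L cells above, so it is W.
From (7,2), the L positions reachable in one move are: (4,2), (2,2), (6,1). Any move reaching one of these is winning.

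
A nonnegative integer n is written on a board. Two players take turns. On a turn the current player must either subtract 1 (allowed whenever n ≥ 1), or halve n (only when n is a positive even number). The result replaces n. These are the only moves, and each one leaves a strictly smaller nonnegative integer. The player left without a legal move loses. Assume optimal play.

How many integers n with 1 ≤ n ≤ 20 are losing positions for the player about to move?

Positions with no move are L. A position that does have a move is losing for the player to move precisely when every available move leads to a winning position for the opponent. Fill in the labels:
n=0: no move → L
n=1: W (go to 0, an L position)
n=2: L (sole option 1(W) is W)
n=3: W (go to 2, an L position)
n=4: W (go to 2, an L position)
n=5: L (sole option 4(W) is W)
n=6: W (go to 5, an L position)
n=7: L (sole option 6(W) is W)
n=8: W (go to 7, an L position)
n=9: L (sole option 8(W) is W)
n=10: W (go to 5, an L position)
n=11: L (sole option 10(W) is W)
n=12: W (go to 11, an L position)
n=13: L (sole option 12(W) is W)
n=14: W (go to 7, an L position)
n=15: L (sole option 14(W) is W)
n=16: W (go to 15, an L position)
n=17: L (sole option 16(W) is W)
n=18: W (go to 9, an L position)
n=19: L (sole option 18(W) is W)
n=20: W (go to 19, an L position)
L entries with 1 ≤ n ≤ 20 (n=0 is outside the asked range and is not counted): n = 2, 5, 7, 9, 11, 13, 15, 17, 19; that makes 9.

9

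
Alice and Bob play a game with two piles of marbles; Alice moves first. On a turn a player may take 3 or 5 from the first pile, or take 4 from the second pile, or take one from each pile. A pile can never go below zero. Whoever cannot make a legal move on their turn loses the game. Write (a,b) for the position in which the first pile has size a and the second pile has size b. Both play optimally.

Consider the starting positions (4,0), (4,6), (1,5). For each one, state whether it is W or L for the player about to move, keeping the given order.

(4,0): W, (4,6): W, (1,5): L

Use the standard recursion: the mover loses at a terminal position; elsewhere, the mover wins exactly when some move hands the opponent an L position.
No move ever increases a pile, so every position that can arise here has a ≤ 4 and b ≤ 6; it is enough to label the cells with 0 ≤ a ≤ 4 and 0 ≤ b ≤ 6.
Every move lowers a or b (never raises either), so fill the grid row by row in increasing a, and left to right within a row: each cell's successors are then already labelled.
      b=0  b=1  b=2  b=3  b=4  b=5  b=6
a=0:    L    L    L    L    W    W    W
a=1:    L    W    W    W    W    L    L
a=2:    L    W    L    L    W    L    W
a=3:    W    W    W    W    W    L    W
a=4:    W    L    L    L    L    W    W
Cells with no legal move (terminal, hence L): (0,0), (0,1), (0,2), (0,3), (1,0), (2,0).
The remaining L cells, each justified by listing all of its moves:
(1,5): L (options (1,1)(W), (0,4)(W) are all W)
(1,6): L (options (1,2)(W), (0,5)(W) are all W)
(2,2): L (sole option (1,1)(W) is W)
(2,3): L (sole option (1,2)(W) is W)
(2,5): L (options (2,1)(W), (1,4)(W) are all W)
(3,5): L (options (0,5)(W), (3,1)(W), (2,4)(W) are all W)
(4,1): L (options (1,1)(W), (3,0)(W) are all W)
(4,2): L (options (1,2)(W), (3,1)(W) are all W)
(4,3): L (options (1,3)(W), (3,2)(W) are all W)
(4,4): L (options (1,4)(W), (4,0)(W), (3,3)(W) are all W)
Every other cell has at least one move into one of the L cells above, so it is W.
(4,0): the move to (1,0) reaches an L cell, so W
(4,6): the move to (1,6) reaches an L cell, so W
(1,5): one of the L cells justified above, so L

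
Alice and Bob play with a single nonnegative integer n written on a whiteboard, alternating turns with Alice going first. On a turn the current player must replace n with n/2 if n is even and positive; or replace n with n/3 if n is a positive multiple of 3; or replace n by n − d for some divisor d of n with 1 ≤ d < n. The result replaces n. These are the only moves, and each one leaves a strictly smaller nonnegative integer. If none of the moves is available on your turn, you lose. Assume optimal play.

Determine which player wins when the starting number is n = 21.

Alice wins.

Classify positions by backward induction: terminal positions (no move available) are L. From any other position, the mover wins iff some move reaches an L.
n=0: no move → L
n=1: no move → L
n=2: reaches L-position 1 → W
n=3: reaches L-position 1 → W
n=4: only reaches 2(W), 3(W), all W → L
n=5: reaches L-position 4 → W
n=6: reaches L-position 4 → W
n=7: only reaches 6(W), which is W → L
n=8: reaches L-position 4 → W
n=9: only reaches 3(W), 6(W), 8(W), all W → L
n=10: reaches L-position 9 → W
n=11: only reaches 10(W), which is W → L
n=12: reaches L-position 4 → W
n=13: only reaches 12(W), which is W → L
n=14: reaches L-position 7 → W
n=15: only reaches 5(W), 10(W), 12(W), 14(W), all W → L
n=16: reaches L-position 15 → W
n=17: only reaches 16(W), which is W → L
n=18: reaches L-position 9 → W
n=19: only reaches 18(W), which is W → L
n=20: reaches L-position 15 → W
n=21: reaches L-position 7 → W
The starting position 21 is W: Alice should move to 7, handing over an L position.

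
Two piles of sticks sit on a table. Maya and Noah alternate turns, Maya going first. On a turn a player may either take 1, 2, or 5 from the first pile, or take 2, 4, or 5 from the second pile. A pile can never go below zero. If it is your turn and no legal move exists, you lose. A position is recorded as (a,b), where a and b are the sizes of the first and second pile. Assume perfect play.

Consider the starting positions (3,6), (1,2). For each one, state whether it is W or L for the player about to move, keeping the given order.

(3,6): W, (1,2): L

Label each position W (a win for the player to move) or L (a loss). A position with no legal move is L; any other position is W exactly when some move reaches an L, and L when every move reaches a W.
No move ever increases a pile, so every position that can arise here has a ≤ 3 and b ≤ 6; it is enough to label the cells with 0 ≤ a ≤ 3 and 0 ≤ b ≤ 6.
Every move lowers a or b (never raises either), so fill the grid row by row in increasing a, and left to right within a row: each cell's successors are then already labelled.
      b=0  b=1  b=2  b=3  b=4  b=5  b=6
a=0:    L    L    W    W    W    W    W
a=1:    W    W    L    L    W    W    W
a=2:    W    W    W    W    L    L    W
a=3:    L    L    W    W    W    W    W
Cells with no legal move (terminal, hence L): (0,0), (0,1).
The remaining L cells, each justified by listing all of its moves:
(1,2): only reaches (0,2)(W), (1,0)(W), all W → L
(1,3): only reaches (0,3)(W), (1,1)(W), all W → L
(2,4): only reaches (1,4)(W), (0,4)(W), (2,2)(W), (2,0)(W), all W → L
(2,5): only reaches (1,5)(W), (0,5)(W), (2,3)(W), (2,1)(W), (2,0)(W), all W → L
(3,0): only reaches (2,0)(W), (1,0)(W), all W → L
(3,1): only reaches (2,1)(W), (1,1)(W), all W → L
Every other cell has at least one move into one of the L cells above, so it is W.
(3,6): the move to (3,1) reaches an L cell, so W
(1,2): one of the L cells justified above, so L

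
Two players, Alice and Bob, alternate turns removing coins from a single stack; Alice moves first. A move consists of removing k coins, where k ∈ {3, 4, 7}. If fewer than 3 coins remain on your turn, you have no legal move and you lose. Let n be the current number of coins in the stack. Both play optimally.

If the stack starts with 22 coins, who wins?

Bob wins.

Positions with no move are L. A position that does have a move is losing for the player to move precisely when every available move leads to a winning position for the opponent. Fill in the labels:
n=0: no move → L
n=1: no move → L
n=2: no move → L
n=3: can move to 0, which is L ⇒ W
n=4: can move to 1, which is L ⇒ W
n=5: can move to 2, which is L ⇒ W
n=6: can move to 2, which is L ⇒ W
n=7: can move to 0, which is L ⇒ W
n=8: can move to 1, which is L ⇒ W
n=9: can move to 2, which is L ⇒ W
n=10: moves to 7(W), 6(W), 3(W); every one is W ⇒ L
n=11: moves to 8(W), 7(W), 4(W); every one is W ⇒ L
n=12: moves to 9(W), 8(W), 5(W); every one is W ⇒ L
n=13: can move to 10, which is L ⇒ W
n=14: can move to 11, which is L ⇒ W
n=15: can move to 12, which is L ⇒ W
n=16: can move to 12, which is L ⇒ W
n=17: can move to 10, which is L ⇒ W
n=18: can move to 11, which is L ⇒ W
n=19: can move to 12, which is L ⇒ W
n=20: moves to 17(W), 16(W), 13(W); every one is W ⇒ L
n=21: moves to 18(W), 17(W), 14(W); every one is W ⇒ L
n=22: moves to 19(W), 18(W), 15(W); every one is W ⇒ L
The starting position 22 is L: whatever Alice does, the opponent receives a W position.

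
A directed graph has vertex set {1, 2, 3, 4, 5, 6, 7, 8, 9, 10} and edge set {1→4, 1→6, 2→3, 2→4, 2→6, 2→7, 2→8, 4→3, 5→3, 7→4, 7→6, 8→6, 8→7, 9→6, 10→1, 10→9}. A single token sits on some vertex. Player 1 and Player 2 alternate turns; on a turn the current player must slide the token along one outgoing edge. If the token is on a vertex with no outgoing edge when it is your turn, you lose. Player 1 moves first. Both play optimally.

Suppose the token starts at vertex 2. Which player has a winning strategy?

Positions with no move are L. A position that does have a move is losing for the player to move precisely when every available move leads to a winning position for the opponent. Fill in the labels:
Every edge goes from a vertex to one that appears earlier in the order 3, 6, 4, 7, 8, 2, 5, 1, 9, 10, so processing vertices in that order labels each vertex after all of its successors.
3: no outgoing edge → L
6: no outgoing edge → L
4: W (go to 3, an L position)
7: W (go to 6, an L position)
8: W (go to 6, an L position)
2: W (go to 6, an L position)
5: W (go to 3, an L position)
1: W (go to 6, an L position)
9: W (go to 6, an L position)
10: L (options 9(W), 1(W) are all W)
From 2 Player 1 can move to 6, reaching an L position.

Player 1 wins.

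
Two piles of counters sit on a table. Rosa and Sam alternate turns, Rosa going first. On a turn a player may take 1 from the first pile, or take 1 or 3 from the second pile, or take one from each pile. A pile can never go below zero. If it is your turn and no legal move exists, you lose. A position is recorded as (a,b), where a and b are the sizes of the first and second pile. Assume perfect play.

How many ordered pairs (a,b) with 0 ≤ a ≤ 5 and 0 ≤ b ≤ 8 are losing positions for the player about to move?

Compute win/loss labels from the base case upward. A position with no move is L. Any other position is W if it can reach an L in one move, else L.
Every move lowers a or b (never raises either), so fill the grid row by row in increasing a, and left to right within a row: each cell's successors are then already labelled.
      b=0  b=1  b=2  b=3  b=4  b=5  b=6  b=7  b=8
a=0:    L    W    L    W    L    W    L    W    L
a=1:    W    W    W    W    W    W    W    W    W
a=2:    L    W    L    W    L    W    L    W    L
a=3:    W    W    W    W    W    W    W    W    W
a=4:    L    W    L    W    L    W    L    W    L
a=5:    W    W    W    W    W    W    W    W    W
Cells with no legal move (terminal, hence L): (0,0).
The remaining L cells, each justified by listing all of its moves:
(0,2): L (sole option (0,1)(W) is W)
(0,4): L (options (0,3)(W), (0,1)(W) are all W)
(0,6): L (options (0,5)(W), (0,3)(W) are all W)
(0,8): L (options (0,7)(W), (0,5)(W) are all W)
(2,0): L (sole option (1,0)(W) is W)
(2,2): L (options (1,2)(W), (2,1)(W), (1,1)(W) are all W)
(2,4): L (options (1,4)(W), (2,3)(W), (2,1)(W), (1,3)(W) are all W)
(2,6): L (options (1,6)(W), (2,5)(W), (2,3)(W), (1,5)(W) are all W)
(2,8): L (options (1,8)(W), (2,7)(W), (2,5)(W), (1,7)(W) are all W)
(4,0): L (sole option (3,0)(W) is W)
(4,2): L (options (3,2)(W), (4,1)(W), (3,1)(W) are all W)
(4,4): L (options (3,4)(W), (4,3)(W), (4,1)(W), (3,3)(W) are all W)
(4,6): L (options (3,6)(W), (4,5)(W), (4,3)(W), (3,5)(W) are all W)
(4,8): L (options (3,8)(W), (4,7)(W), (4,5)(W), (3,7)(W) are all W)
Every other cell has at least one move into one of the L cells above, so it is W.
L cells per row: a=0: 5, a=1: 0, a=2: 5, a=3: 0, a=4: 5, a=5: 0; total 15.

15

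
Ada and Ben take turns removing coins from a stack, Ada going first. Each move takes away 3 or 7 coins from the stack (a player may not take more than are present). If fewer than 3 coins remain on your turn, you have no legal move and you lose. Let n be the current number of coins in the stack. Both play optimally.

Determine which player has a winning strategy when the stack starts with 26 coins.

Build the W/L table. Terminal = L. A non-terminal position is W if it has a move to some L; otherwise it is L.
n=0: no move → L
n=1: no move → L
n=2: no move → L
n=3: →0(L), so W
n=4: →1(L), so W
n=5: →2(L), so W
n=6: →3(W) only, which is W, so L
n=7: →0(L), so W
n=8: →1(L), so W
n=9: →6(L), so W
n=10: →7(W), 3(W) — all W, so L
n=11: →8(W), 4(W) — all W, so L
n=12: →9(W), 5(W) — all W, so L
n=13: →10(L), so W
n=14: →11(L), so W
n=15: →12(L), so W
n=16: →13(W), 9(W) — all W, so L
n=17: →10(L), so W
n=18: →11(L), so W
n=19: →16(L), so W
n=20: →17(W), 13(W) — all W, so L
n=21: →18(W), 14(W) — all W, so L
n=22: →19(W), 15(W) — all W, so L
n=23: →20(L), so W
n=24: →21(L), so W
n=25: →22(L), so W
n=26: →23(W), 19(W) — all W, so L
Every move from 26 reaches a W position, so the mover loses.

Ben wins.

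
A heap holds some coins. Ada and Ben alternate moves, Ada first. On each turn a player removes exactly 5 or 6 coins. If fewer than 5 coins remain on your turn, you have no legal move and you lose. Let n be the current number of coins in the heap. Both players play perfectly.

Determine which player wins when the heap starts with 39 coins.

Work bottom-up. With no move the player to move loses. Otherwise the position is W if at least one move leads to an L position for the opponent, and L if every move leads to a W.
n=0: no move → L
n=1: no move → L
n=2: no move → L
n=3: no move → L
n=4: no move → L
n=5: →0(L), so W
n=6: →1(L), so W
n=7: →2(L), so W
n=8: →3(L), so W
n=9: →4(L), so W
n=10: →4(L), so W
n=11: →6(W), 5(W) — all W, so L
n=12: →7(W), 6(W) — all W, so L
n=13: →8(W), 7(W) — all W, so L
n=14: →9(W), 8(W) — all W, so L
n=15: →10(W), 9(W) — all W, so L
n=16: →11(L), so W
n=17: →12(L), so W
n=18: →13(L), so W
n=19: →14(L), so W
n=20: →15(L), so W
n=21: →15(L), so W
n=22: →17(W), 16(W) — all W, so L
n=23: →18(W), 17(W) — all W, so L
n=24: →19(W), 18(W) — all W, so L
n=25: →20(W), 19(W) — all W, so L
n=26: →21(W), 20(W) — all W, so L
n=27: →22(L), so W
n=28: →23(L), so W
n=29: →24(L), so W
n=30: →25(L), so W
n=31: →26(L), so W
n=32: →26(L), so W
n=33: →28(W), 27(W) — all W, so L
n=34: →29(W), 28(W) — all W, so L
n=35: →30(W), 29(W) — all W, so L
n=36: →31(W), 30(W) — all W, so L
n=37: →32(W), 31(W) — all W, so L
n=38: →33(L), so W
n=39: →34(L), so W
The starting position 39 is W: Ada should remove 5, leaving 34, handing over an L position.

Ada wins.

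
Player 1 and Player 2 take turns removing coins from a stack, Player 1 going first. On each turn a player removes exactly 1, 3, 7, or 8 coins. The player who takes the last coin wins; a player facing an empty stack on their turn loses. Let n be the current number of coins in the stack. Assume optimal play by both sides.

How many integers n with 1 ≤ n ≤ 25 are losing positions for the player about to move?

Use the standard recursion: the mover loses at a terminal position; elsewhere, the mover wins exactly when some move hands the opponent an L position.
n=0: no move → L
n=1: W (go to 0, an L position)
n=2: L (sole option 1(W) is W)
n=3: W (go to 2, an L position)
n=4: L (options 3(W), 1(W) are all W)
n=5: W (go to 4, an L position)
n=6: L (options 5(W), 3(W) are all W)
n=7: W (go to 6, an L position)
n=8: W (go to 0, an L position)
n=9: W (go to 6, an L position)
n=10: W (go to 2, an L position)
n=11: W (go to 4, an L position)
n=12: W (go to 4, an L position)
n=13: W (go to 6, an L position)
n=14: W (go to 6, an L position)
n=15: L (options 14(W), 12(W), 8(W), 7(W) are all W)
n=16: W (go to 15, an L position)
n=17: L (options 16(W), 14(W), 10(W), 9(W) are all W)
n=18: W (go to 17, an L position)
n=19: L (options 18(W), 16(W), 12(W), 11(W) are all W)
n=20: W (go to 19, an L position)
n=21: L (options 20(W), 18(W), 14(W), 13(W) are all W)
n=22: W (go to 21, an L position)
n=23: W (go to 15, an L position)
n=24: W (go to 21, an L position)
n=25: W (go to 17, an L position)
L entries with 1 ≤ n ≤ 25 (n=0 is outside the asked range and is not counted): n = 2, 4, 6, 15, 17, 19, 21; that makes 7.

7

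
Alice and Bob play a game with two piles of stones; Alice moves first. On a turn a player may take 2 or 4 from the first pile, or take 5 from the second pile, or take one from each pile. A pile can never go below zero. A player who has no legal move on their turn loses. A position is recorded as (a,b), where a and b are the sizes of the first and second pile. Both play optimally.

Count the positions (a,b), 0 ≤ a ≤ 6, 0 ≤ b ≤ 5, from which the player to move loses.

Positions with no move are L. A position that does have a move is losing for the player to move precisely when every available move leads to a winning position for the opponent. Fill in the labels:
Every move lowers a or b (never raises either), so fill the grid row by row in increasing a, and left to right within a row: each cell's successors are then already labelled.
      b=0  b=1  b=2  b=3  b=4  b=5
a=0:    L    L    L    L    L    W
a=1:    L    W    W    W    W    W
a=2:    W    W    W    W    W    L
a=3:    W    L    L    L    L    L
a=4:    W    W    W    W    W    W
a=5:    W    W    W    W    W    W
a=6:    L    L    L    L    L    W
Cells with no legal move (terminal, hence L): (0,0), (0,1), (0,2), (0,3), (0,4), (1,0).
The remaining L cells, each justified by listing all of its moves:
(2,5): moves to (0,5)(W), (2,0)(W), (1,4)(W); every one is W ⇒ L
(3,1): moves to (1,1)(W), (2,0)(W); every one is W ⇒ L
(3,2): moves to (1,2)(W), (2,1)(W); every one is W ⇒ L
(3,3): moves to (1,3)(W), (2,2)(W); every one is W ⇒ L
(3,4): moves to (1,4)(W), (2,3)(W); every one is W ⇒ L
(3,5): moves to (1,5)(W), (3,0)(W), (2,4)(W); every one is W ⇒ L
(6,0): moves to (4,0)(W), (2,0)(W); every one is W ⇒ L
(6,1): moves to (4,1)(W), (2,1)(W), (5,0)(W); every one is W ⇒ L
(6,2): moves to (4,2)(W), (2,2)(W), (5,1)(W); every one is W ⇒ L
(6,3): moves to (4,3)(W), (2,3)(W), (5,2)(W); every one is W ⇒ L
(6,4): moves to (4,4)(W), (2,4)(W), (5,3)(W); every one is W ⇒ L
Every other cell has at least one move into one of the L cells above, so it is W.
L cells per row: a=0: 5, a=1: 1, a=2: 1, a=3: 5, a=4: 0, a=5: 0, a=6: 5; total 17.

17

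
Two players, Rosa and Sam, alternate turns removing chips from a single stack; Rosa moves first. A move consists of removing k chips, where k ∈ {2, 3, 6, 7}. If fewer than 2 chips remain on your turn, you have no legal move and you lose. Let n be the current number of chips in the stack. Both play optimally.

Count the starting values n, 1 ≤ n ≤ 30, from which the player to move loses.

Use the standard recursion: the mover loses at a terminal position; elsewhere, the mover wins exactly when some move hands the opponent an L position.
n=0: no move → L
n=1: no move → L
n=2: reaches L-position 0 → W
n=3: reaches L-position 1 → W
n=4: reaches L-position 1 → W
n=5: only reaches 3(W), 2(W), all W → L
n=6: reaches L-position 0 → W
n=7: reaches L-position 5 → W
n=8: reaches L-position 5 → W
n=9: only reaches 7(W), 6(W), 3(W), 2(W), all W → L
n=10: only reaches 8(W), 7(W), 4(W), 3(W), all W → L
n=11: reaches L-position 9 → W
n=12: reaches L-position 10 → W
n=13: reaches L-position 10 → W
n=14: only reaches 12(W), 11(W), 8(W), 7(W), all W → L
n=15: reaches L-position 9 → W
n=16: reaches L-position 14 → W
n=17: reaches L-position 14 → W
n=18: only reaches 16(W), 15(W), 12(W), 11(W), all W → L
n=19: only reaches 17(W), 16(W), 13(W), 12(W), all W → L
n=20: reaches L-position 18 → W
n=21: reaches L-position 19 → W
n=22: reaches L-position 19 → W
n=23: only reaches 21(W), 20(W), 17(W), 16(W), all W → L
n=24: reaches L-position 18 → W
n=25: reaches L-position 23 → W
n=26: reaches L-position 23 → W
n=27: only reaches 25(W), 24(W), 21(W), 20(W), all W → L
n=28: only reaches 26(W), 25(W), 22(W), 21(W), all W → L
n=29: reaches L-position 27 → W
n=30: reaches L-position 28 → W
L entries with 1 ≤ n ≤ 30 (n=0 is outside the asked range and is not counted): n = 1, 5, 9, 10, 14, 18, 19, 23, 27, 28; that makes 10.

10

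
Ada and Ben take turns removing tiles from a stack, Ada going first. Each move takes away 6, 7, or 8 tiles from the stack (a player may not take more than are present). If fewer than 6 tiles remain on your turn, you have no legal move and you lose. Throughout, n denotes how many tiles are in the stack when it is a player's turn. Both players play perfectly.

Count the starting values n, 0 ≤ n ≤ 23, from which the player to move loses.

Build the W/L table. Terminal = L. A non-terminal position is W if it has a move to some L; otherwise it is L.
n=0: no move → L
n=1: no move → L
n=2: no move → L
n=3: no move → L
n=4: no move → L
n=5: no move → L
n=6: can move to 0, which is L ⇒ W
n=7: can move to 1, which is L ⇒ W
n=8: can move to 2, which is L ⇒ W
n=9: can move to 3, which is L ⇒ W
n=10: can move to 4, which is L ⇒ W
n=11: can move to 5, which is L ⇒ W
n=12: can move to 5, which is L ⇒ W
n=13: can move to 5, which is L ⇒ W
n=14: moves to 8(W), 7(W), 6(W); every one is W ⇒ L
n=15: moves to 9(W), 8(W), 7(W); every one is W ⇒ L
n=16: moves to 10(W), 9(W), 8(W); every one is W ⇒ L
n=17: moves to 11(W), 10(W), 9(W); every one is W ⇒ L
n=18: moves to 12(W), 11(W), 10(W); every one is W ⇒ L
n=19: moves to 13(W), 12(W), 11(W); every one is W ⇒ L
n=20: can move to 14, which is L ⇒ W
n=21: can move to 15, which is L ⇒ W
n=22: can move to 16, which is L ⇒ W
n=23: can move to 17, which is L ⇒ W
L entries with 0 ≤ n ≤ 23: n = 0, 1, 2, 3, 4, 5, 14, 15, 16, 17, 18, 19; that makes 12.

12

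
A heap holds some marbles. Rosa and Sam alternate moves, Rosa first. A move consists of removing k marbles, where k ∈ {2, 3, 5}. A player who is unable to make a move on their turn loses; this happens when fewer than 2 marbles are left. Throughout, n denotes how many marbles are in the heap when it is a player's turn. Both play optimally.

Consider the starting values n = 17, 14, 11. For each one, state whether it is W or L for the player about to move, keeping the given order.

Build the W/L table. Terminal = L. A non-terminal position is W if it has a move to some L; otherwise it is L.
n=0: no move → L
n=1: no move → L
n=2: reaches L-position 0 → W
n=3: reaches L-position 1 → W
n=4: reaches L-position 1 → W
n=5: reaches L-position 0 → W
n=6: reaches L-position 1 → W
n=7: only reaches 5(W), 4(W), 2(W), all W → L
n=8: only reaches 6(W), 5(W), 3(W), all W → L
n=9: reaches L-position 7 → W
n=10: reaches L-position 8 → W
n=11: reaches L-position 8 → W
n=12: reaches L-position 7 → W
n=13: reaches L-position 8 → W
n=14: only reaches 12(W), 11(W), 9(W), all W → L
n=15: only reaches 13(W), 12(W), 10(W), all W → L
n=16: reaches L-position 14 → W
n=17: reaches L-position 15 → W

17: W, 14: L, 11: W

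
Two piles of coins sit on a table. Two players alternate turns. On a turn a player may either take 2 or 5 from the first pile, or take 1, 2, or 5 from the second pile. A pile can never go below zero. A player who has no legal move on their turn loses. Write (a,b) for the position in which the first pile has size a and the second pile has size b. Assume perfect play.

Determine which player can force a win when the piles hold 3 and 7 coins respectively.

The second player wins.

Positions with no move are L. A position that does have a move is losing for the player to move precisely when every available move leads to a winning position for the opponent. Fill in the labels:
No move ever increases a pile, so every position that can arise here has a ≤ 3 and b ≤ 7; it is enough to label the cells with 0 ≤ a ≤ 3 and 0 ≤ b ≤ 7.
Every move lowers a or b (never raises either), so fill the grid row by row in increasing a, and left to right within a row: each cell's successors are then already labelled.
      b=0  b=1  b=2  b=3  b=4  b=5  b=6  b=7
a=0:    L    W    W    L    W    W    L    W
a=1:    L    W    W    L    W    W    L    W
a=2:    W    L    W    W    L    W    W    L
a=3:    W    L    W    W    L    W    W    L
Cells with no legal move (terminal, hence L): (0,0), (1,0).
The remaining L cells, each justified by listing all of its moves:
(0,3): L (options (0,2)(W), (0,1)(W) are all W)
(0,6): L (options (0,5)(W), (0,4)(W), (0,1)(W) are all W)
(1,3): L (options (1,2)(W), (1,1)(W) are all W)
(1,6): L (options (1,5)(W), (1,4)(W), (1,1)(W) are all W)
(2,1): L (options (0,1)(W), (2,0)(W) are all W)
(2,4): L (options (0,4)(W), (2,3)(W), (2,2)(W) are all W)
(2,7): L (options (0,7)(W), (2,6)(W), (2,5)(W), (2,2)(W) are all W)
(3,1): L (options (1,1)(W), (3,0)(W) are all W)
(3,4): L (options (1,4)(W), (3,3)(W), (3,2)(W) are all W)
(3,7): L (options (1,7)(W), (3,6)(W), (3,5)(W), (3,2)(W) are all W)
Every other cell has at least one move into one of the L cells above, so it is W.
Every move from (3,7) reaches a W position, so the mover loses.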